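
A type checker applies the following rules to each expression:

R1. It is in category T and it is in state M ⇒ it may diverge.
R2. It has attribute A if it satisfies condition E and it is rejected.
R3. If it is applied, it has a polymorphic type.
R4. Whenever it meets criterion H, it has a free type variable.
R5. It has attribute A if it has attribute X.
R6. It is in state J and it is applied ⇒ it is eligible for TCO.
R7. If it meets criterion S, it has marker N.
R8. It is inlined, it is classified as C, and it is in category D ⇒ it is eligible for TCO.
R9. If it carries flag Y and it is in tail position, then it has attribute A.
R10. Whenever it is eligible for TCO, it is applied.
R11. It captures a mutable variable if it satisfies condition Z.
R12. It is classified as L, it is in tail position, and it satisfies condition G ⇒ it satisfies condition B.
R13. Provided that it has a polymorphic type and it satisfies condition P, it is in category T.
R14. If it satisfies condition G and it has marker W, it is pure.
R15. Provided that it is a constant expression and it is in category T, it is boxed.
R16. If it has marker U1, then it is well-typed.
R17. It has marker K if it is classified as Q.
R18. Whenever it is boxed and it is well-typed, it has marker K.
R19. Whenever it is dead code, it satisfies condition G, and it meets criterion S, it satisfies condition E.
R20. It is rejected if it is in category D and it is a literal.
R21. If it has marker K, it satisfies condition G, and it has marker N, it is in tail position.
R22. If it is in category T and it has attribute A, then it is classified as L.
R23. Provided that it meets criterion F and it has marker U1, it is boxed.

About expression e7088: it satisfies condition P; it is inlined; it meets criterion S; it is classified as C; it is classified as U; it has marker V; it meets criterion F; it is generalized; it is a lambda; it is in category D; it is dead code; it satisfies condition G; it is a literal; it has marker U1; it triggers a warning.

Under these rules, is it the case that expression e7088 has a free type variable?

Forward chaining from the given facts derives: has marker N, is eligible for TCO, is applied, is well-typed, satisfies condition E, is rejected, is boxed, has attribute A, has a polymorphic type, is in category T, has marker K, is in tail position, is classified as L, satisfies condition B.
The only rule concluding "it has a free type variable" is R4, which needs "it meets criterion H"; that is never established.

No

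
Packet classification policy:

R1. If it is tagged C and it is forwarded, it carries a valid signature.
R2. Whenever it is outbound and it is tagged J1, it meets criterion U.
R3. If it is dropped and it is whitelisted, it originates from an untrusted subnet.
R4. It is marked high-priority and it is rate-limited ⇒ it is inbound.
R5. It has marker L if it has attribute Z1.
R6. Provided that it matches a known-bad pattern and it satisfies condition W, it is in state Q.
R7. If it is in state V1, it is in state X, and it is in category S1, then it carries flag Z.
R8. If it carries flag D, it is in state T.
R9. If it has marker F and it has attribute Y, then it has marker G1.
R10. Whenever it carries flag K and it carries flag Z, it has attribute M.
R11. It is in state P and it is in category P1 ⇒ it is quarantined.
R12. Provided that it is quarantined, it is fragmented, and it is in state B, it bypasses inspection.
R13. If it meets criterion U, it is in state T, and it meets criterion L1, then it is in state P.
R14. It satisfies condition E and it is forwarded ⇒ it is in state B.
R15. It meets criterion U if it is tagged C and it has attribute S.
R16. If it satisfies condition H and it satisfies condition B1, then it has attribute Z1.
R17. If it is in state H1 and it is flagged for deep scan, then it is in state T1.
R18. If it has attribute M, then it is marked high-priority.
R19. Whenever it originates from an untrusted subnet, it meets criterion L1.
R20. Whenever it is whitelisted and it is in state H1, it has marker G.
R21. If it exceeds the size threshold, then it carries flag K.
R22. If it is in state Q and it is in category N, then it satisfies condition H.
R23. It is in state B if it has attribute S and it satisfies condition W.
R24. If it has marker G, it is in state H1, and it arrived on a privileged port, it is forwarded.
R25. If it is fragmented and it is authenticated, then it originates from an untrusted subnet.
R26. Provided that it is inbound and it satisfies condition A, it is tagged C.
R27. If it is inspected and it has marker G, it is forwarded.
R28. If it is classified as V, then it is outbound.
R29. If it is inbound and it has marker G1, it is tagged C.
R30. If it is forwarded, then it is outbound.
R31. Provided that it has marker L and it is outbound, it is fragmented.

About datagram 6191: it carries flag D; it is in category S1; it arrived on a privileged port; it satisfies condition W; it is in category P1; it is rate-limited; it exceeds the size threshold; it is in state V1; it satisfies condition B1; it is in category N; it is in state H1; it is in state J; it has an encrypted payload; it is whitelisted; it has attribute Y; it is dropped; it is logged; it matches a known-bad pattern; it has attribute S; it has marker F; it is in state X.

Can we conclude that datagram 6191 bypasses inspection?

Yes

By R3 (it is dropped, it is whitelisted): it originates from an untrusted subnet.
By R6 (it matches a known-bad pattern, it satisfies condition W): it is in state Q.
By R7 (it is in state V1, it is in state X, it is in category S1): it carries flag Z.
By R8 (it carries flag D): it is in state T.
By R9 (it has marker F, it has attribute Y): it has marker G1.
By R19 (it originates from an untrusted subnet): it meets criterion L1.
By R20 (it is whitelisted, it is in state H1): it has marker G.
By R21 (it exceeds the size threshold): it carries flag K.
By R22 (it is in state Q, it is in category N): it satisfies condition H.
By R23 (it has attribute S, it satisfies condition W): it is in state B.
By R24 (it has marker G, it is in state H1, it arrived on a privileged port): it is forwarded.
By R30 (it is forwarded): it is outbound.
By R10 (it carries flag K, it carries flag Z): it has attribute M.
By R16 (it satisfies condition H, it satisfies condition B1): it has attribute Z1.
By R18 (it has attribute M): it is marked high-priority.
By R4 (it is marked high-priority, it is rate-limited): it is inbound.
By R5 (it has attribute Z1): it has marker L.
By R29 (it is inbound, it has marker G1): it is tagged C.
By R31 (it has marker L, it is outbound): it is fragmented.
By R15 (it is tagged C, it has attribute S): it meets criterion U.
By R13 (it meets criterion U, it is in state T, it meets criterion L1): it is in state P.
By R11 (it is in state P, it is in category P1): it is quarantined.
By R12 (it is quarantined, it is fragmented, it is in state B): it bypasses inspection.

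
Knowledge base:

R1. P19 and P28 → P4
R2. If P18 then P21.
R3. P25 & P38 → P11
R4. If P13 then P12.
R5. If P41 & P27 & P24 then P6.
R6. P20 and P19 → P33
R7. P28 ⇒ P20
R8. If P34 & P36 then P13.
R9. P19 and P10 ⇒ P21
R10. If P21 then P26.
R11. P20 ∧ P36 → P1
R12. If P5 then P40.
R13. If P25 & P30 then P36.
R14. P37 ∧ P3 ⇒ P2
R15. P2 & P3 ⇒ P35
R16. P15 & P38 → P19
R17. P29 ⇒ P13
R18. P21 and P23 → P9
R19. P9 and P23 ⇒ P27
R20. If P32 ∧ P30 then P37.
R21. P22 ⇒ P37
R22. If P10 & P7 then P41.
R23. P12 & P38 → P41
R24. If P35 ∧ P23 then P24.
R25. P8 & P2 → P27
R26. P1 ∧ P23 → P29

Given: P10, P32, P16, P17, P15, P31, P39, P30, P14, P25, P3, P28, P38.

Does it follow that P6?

No

Forward chaining from the given facts derives: P11, P20, P36, P19, P37, P4, P33, P21, P26, P1, P2, P35.
The only rule concluding P6 is R5, which needs P41; that is never established.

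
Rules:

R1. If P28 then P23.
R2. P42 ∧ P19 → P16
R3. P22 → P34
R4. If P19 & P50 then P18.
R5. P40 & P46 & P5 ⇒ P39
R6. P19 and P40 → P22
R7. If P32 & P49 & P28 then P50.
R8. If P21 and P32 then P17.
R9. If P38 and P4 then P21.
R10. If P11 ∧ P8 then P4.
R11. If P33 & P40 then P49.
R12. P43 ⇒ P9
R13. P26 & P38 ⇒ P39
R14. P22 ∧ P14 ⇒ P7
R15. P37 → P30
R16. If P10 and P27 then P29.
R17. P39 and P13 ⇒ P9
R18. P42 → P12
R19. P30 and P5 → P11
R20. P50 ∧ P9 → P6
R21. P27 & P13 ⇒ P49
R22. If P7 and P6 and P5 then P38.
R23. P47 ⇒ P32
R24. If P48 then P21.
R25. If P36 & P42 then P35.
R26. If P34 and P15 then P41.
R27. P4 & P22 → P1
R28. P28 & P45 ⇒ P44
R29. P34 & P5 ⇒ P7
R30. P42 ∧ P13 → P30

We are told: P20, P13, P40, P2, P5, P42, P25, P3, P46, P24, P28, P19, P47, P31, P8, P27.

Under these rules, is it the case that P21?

Yes

P39  (by R5: P40, P46, P5)
P22  (by R6: P19, P40)
P9  (by R17: P39, P13)
P49  (by R21: P27, P13)
P32  (by R23: P47)
P30  (by R30: P42, P13)
P34  (by R3: P22)
P50  (by R7: P32, P49, P28)
P11  (by R19: P30, P5)
P6  (by R20: P50, P9)
P7  (by R29: P34, P5)
P4  (by R10: P11, P8)
P38  (by R22: P7, P6, P5)
P21  (by R9: P38, P4)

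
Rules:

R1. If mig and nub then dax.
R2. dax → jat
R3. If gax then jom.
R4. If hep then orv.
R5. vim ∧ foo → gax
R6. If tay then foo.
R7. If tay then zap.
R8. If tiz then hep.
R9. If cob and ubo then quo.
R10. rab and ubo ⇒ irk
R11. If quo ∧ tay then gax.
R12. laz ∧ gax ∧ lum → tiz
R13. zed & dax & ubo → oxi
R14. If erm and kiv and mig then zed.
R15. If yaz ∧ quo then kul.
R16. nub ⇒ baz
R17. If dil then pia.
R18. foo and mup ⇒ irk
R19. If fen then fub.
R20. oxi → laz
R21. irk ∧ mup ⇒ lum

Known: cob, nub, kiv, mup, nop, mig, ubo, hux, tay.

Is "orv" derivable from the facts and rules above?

No

Forward chaining from the given facts derives: dax, jat, foo, zap, quo, gax, baz, irk, lum, jom.
The only rule concluding orv is R4, which needs hep; that is never established.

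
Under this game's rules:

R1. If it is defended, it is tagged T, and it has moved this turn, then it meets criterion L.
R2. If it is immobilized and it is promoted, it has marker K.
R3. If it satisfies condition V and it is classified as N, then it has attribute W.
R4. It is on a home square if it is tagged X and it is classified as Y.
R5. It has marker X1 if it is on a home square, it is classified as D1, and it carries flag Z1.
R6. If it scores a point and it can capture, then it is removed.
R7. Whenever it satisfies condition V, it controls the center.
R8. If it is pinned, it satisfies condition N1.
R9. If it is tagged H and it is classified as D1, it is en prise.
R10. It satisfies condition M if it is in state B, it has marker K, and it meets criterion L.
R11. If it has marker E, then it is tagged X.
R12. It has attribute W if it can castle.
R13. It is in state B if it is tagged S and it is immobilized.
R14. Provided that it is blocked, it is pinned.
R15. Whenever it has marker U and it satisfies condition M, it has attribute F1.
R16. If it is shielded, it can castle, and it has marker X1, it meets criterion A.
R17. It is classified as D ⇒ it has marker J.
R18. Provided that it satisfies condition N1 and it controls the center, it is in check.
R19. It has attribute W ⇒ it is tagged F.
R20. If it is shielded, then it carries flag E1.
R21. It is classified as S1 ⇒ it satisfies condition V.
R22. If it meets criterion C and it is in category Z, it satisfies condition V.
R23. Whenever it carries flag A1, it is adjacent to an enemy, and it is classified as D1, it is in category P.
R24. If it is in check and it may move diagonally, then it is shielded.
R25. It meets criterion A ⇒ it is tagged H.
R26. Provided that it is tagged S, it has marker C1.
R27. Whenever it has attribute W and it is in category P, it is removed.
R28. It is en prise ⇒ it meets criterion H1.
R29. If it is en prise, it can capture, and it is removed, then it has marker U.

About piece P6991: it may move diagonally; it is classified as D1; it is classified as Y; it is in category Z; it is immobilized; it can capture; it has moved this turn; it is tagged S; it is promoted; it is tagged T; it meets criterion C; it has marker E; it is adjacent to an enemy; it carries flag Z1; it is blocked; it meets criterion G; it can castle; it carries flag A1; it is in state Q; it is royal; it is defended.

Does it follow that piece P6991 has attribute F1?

By R1 (it is defended, it is tagged T, it has moved this turn): it meets criterion L.
By R2 (it is immobilized, it is promoted): it has marker K.
By R11 (it has marker E): it is tagged X.
By R12 (it can castle): it has attribute W.
By R13 (it is tagged S, it is immobilized): it is in state B.
By R14 (it is blocked): it is pinned.
By R22 (it meets criterion C, it is in category Z): it satisfies condition V.
By R23 (it carries flag A1, it is adjacent to an enemy, it is classified as D1): it is in category P.
By R27 (it has attribute W, it is in category P): it is removed.
By R4 (it is tagged X, it is classified as Y): it is on a home square.
By R5 (it is on a home square, it is classified as D1, it carries flag Z1): it has marker X1.
By R7 (it satisfies condition V): it controls the center.
By R8 (it is pinned): it satisfies condition N1.
By R10 (it is in state B, it has marker K, it meets criterion L): it satisfies condition M.
By R18 (it satisfies condition N1, it controls the center): it is in check.
By R24 (it is in check, it may move diagonally): it is shielded.
By R16 (it is shielded, it can castle, it has marker X1): it meets criterion A.
By R25 (it meets criterion A): it is tagged H.
By R9 (it is tagged H, it is classified as D1): it is en prise.
By R29 (it is en prise, it can capture, it is removed): it has marker U.
By R15 (it has marker U, it satisfies condition M): it has attribute F1.

Yes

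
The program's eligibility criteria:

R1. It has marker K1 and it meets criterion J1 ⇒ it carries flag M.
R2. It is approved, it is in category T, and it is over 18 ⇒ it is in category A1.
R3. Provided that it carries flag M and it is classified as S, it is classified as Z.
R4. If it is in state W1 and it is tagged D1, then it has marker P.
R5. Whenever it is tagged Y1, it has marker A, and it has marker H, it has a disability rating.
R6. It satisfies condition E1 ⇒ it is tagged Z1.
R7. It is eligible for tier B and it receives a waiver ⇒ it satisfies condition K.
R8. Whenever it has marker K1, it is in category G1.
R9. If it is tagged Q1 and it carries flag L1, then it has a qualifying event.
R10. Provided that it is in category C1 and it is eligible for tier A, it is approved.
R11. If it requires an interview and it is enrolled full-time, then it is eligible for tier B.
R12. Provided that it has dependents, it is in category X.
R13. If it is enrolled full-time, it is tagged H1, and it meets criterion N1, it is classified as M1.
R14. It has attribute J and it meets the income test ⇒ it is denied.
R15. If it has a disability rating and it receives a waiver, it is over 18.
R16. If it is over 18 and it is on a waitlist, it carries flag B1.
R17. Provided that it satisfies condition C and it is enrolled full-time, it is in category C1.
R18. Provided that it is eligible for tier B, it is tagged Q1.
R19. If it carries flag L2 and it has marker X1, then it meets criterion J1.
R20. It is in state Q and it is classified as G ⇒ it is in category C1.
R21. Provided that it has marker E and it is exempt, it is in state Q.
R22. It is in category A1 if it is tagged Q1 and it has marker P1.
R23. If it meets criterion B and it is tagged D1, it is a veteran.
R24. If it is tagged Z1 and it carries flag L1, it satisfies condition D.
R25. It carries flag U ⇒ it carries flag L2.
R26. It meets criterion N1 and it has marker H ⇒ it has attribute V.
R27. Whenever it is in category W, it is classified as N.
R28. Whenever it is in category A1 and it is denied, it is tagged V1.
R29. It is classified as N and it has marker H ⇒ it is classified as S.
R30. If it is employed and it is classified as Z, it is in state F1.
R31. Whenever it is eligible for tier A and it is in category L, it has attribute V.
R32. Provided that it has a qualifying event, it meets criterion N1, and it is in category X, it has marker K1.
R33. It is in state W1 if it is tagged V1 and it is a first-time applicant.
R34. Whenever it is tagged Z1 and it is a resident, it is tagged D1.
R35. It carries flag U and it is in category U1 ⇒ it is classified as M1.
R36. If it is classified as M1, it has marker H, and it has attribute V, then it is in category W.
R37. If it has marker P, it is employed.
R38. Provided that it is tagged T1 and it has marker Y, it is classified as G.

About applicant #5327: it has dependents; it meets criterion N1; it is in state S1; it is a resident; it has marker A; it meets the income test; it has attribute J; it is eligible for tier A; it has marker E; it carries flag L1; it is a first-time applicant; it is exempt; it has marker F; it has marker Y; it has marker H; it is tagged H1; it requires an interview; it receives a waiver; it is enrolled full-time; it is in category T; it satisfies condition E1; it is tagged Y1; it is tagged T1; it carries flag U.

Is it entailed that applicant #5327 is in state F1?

Forward chaining from the given facts derives: has a disability rating, is tagged Z1, is eligible for tier B, is in category X, is classified as M1, is denied, is over 18, is tagged Q1, is in state Q, satisfies condition D, carries flag L2, has attribute V, is tagged D1, is in category W, is classified as G, satisfies condition K, has a qualifying event, is in category C1, is classified as N, is classified as S, has marker K1, is in category G1, is approved, is in category A1, is tagged V1, is in state W1, has marker P, is employed.
The only rule concluding "it is in state F1" is R30, which needs "it is classified as Z"; that is never established.

No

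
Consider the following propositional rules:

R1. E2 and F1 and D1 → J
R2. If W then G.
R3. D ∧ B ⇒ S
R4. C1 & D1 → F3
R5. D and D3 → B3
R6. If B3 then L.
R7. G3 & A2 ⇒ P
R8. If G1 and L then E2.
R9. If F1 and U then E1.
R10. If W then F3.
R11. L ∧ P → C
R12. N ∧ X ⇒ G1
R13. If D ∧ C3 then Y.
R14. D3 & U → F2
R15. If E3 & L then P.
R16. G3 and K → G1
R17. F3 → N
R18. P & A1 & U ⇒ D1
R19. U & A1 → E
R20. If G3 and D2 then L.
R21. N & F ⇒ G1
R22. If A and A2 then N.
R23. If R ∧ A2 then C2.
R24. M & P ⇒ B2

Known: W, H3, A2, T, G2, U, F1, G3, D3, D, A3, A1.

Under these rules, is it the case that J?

Forward chaining from the given facts derives: G, B3, L, P, E1, F3, C, F2, N, D1, E.
The only rule concluding J is R1, which needs E2; that is never established.

No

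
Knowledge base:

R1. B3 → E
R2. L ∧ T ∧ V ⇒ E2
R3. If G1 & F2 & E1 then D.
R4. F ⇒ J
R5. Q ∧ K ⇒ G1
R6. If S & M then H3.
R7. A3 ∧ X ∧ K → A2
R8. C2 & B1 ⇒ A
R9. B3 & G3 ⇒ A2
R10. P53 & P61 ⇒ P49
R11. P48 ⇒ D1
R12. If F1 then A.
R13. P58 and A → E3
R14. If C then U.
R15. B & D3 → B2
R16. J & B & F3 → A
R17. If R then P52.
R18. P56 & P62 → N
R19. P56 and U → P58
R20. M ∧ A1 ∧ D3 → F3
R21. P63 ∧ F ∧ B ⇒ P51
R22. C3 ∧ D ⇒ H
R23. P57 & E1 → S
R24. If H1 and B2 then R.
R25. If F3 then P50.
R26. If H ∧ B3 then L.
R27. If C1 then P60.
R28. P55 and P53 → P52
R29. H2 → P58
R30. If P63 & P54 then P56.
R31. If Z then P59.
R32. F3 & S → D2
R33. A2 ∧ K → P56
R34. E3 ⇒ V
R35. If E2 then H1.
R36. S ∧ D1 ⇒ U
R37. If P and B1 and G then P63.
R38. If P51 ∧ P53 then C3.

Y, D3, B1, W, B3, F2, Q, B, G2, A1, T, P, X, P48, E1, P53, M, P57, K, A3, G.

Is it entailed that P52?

No

Forward chaining from the given facts derives: E, G1, A2, D1, B2, F3, S, P50, D2, P56, U, P63, D, H3, P58.
Rules concluding P52: R17 needs R; R28 needs P55 — none of these are established.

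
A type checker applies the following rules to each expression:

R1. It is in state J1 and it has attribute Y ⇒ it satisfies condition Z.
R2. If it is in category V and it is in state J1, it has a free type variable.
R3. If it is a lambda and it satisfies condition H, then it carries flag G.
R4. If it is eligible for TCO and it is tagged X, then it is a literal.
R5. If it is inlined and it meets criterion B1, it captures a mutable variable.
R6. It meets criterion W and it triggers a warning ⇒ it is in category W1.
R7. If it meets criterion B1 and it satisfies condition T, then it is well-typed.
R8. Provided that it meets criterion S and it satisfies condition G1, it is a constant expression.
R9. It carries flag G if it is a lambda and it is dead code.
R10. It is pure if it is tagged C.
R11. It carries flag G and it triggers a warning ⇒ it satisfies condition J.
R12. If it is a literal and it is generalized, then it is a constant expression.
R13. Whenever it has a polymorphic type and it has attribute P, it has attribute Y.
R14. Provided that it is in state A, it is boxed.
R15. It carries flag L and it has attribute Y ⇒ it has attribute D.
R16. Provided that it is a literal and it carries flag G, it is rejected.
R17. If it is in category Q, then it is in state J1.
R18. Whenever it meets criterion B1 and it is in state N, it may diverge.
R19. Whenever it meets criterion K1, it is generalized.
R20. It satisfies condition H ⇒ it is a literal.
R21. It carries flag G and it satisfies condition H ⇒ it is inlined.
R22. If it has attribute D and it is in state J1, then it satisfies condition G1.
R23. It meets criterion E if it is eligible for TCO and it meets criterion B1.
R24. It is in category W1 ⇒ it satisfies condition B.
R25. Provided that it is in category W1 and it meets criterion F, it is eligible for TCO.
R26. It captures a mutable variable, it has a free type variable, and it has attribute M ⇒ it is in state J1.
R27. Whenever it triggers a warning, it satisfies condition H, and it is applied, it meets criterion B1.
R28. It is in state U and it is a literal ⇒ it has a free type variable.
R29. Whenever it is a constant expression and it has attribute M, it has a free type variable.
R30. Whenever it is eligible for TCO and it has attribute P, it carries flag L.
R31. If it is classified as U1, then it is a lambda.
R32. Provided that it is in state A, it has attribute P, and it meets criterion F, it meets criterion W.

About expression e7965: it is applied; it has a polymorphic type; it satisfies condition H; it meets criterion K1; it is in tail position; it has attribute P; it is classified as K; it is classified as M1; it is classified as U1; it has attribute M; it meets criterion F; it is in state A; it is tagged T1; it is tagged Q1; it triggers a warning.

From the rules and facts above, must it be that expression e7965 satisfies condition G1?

By R13 (it has a polymorphic type, it has attribute P): it has attribute Y.
By R19 (it meets criterion K1): it is generalized.
By R20 (it satisfies condition H): it is a literal.
By R27 (it triggers a warning, it satisfies condition H, it is applied): it meets criterion B1.
By R31 (it is classified as U1): it is a lambda.
By R32 (it is in state A, it has attribute P, it meets criterion F): it meets criterion W.
By R3 (it is a lambda, it satisfies condition H): it carries flag G.
By R6 (it meets criterion W, it triggers a warning): it is in category W1.
By R12 (it is a literal, it is generalized): it is a constant expression.
By R21 (it carries flag G, it satisfies condition H): it is inlined.
By R25 (it is in category W1, it meets criterion F): it is eligible for TCO.
By R29 (it is a constant expression, it has attribute M): it has a free type variable.
By R30 (it is eligible for TCO, it has attribute P): it carries flag L.
By R5 (it is inlined, it meets criterion B1): it captures a mutable variable.
By R15 (it carries flag L, it has attribute Y): it has attribute D.
By R26 (it captures a mutable variable, it has a free type variable, it has attribute M): it is in state J1.
By R22 (it has attribute D, it is in state J1): it satisfies condition G1.

Yes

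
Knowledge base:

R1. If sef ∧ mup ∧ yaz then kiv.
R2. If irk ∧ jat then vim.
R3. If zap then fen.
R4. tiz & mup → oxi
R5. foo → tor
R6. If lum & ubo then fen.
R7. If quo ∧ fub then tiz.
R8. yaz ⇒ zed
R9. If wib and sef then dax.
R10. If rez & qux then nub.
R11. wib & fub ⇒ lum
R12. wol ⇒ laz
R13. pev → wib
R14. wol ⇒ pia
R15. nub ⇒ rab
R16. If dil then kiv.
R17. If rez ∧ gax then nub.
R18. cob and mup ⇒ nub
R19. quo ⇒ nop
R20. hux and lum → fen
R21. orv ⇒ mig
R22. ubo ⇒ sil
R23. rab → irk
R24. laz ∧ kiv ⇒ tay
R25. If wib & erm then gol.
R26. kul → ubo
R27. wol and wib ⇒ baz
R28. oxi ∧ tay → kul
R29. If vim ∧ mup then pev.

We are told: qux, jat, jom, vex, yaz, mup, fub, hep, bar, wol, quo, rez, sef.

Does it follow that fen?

kiv  (by R1: sef, mup, yaz)
tiz  (by R7: quo, fub)
nub  (by R10: rez, qux)
laz  (by R12: wol)
rab  (by R15: nub)
irk  (by R23: rab)
tay  (by R24: laz, kiv)
vim  (by R2: irk, jat)
oxi  (by R4: tiz, mup)
kul  (by R28: oxi, tay)
pev  (by R29: vim, mup)
wib  (by R13: pev)
ubo  (by R26: kul)
lum  (by R11: wib, fub)
fen  (by R6: lum, ubo)

Yes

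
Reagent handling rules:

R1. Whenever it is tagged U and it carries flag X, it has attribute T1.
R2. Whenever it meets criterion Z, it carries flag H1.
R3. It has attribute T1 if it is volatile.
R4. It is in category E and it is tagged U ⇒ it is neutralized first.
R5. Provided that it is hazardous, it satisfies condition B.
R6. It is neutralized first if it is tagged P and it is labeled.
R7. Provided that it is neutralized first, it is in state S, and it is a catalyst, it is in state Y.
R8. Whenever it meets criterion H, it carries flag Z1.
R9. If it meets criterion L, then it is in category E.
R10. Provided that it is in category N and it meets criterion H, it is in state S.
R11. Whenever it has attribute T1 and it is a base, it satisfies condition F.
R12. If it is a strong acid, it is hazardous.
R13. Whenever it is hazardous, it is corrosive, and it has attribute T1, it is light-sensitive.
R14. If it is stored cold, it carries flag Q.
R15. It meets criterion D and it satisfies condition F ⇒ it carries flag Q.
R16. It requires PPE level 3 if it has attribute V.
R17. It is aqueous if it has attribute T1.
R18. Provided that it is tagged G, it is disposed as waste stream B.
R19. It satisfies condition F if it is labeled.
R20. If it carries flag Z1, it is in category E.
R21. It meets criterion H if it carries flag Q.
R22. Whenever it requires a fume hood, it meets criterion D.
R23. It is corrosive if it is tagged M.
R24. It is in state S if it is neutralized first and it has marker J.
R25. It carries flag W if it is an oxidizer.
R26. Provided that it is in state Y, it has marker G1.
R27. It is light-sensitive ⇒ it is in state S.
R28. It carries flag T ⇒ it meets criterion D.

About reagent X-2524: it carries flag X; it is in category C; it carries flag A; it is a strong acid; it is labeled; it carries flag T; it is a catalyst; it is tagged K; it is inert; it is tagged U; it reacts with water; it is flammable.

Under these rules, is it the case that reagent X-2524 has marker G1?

No

Forward chaining from the given facts derives: has attribute T1, is hazardous, is aqueous, satisfies condition F, meets criterion D, satisfies condition B, carries flag Q, meets criterion H, carries flag Z1, is in category E, is neutralized first.
The only rule concluding "it has marker G1" is R26, which needs "it is in state Y"; that is never established.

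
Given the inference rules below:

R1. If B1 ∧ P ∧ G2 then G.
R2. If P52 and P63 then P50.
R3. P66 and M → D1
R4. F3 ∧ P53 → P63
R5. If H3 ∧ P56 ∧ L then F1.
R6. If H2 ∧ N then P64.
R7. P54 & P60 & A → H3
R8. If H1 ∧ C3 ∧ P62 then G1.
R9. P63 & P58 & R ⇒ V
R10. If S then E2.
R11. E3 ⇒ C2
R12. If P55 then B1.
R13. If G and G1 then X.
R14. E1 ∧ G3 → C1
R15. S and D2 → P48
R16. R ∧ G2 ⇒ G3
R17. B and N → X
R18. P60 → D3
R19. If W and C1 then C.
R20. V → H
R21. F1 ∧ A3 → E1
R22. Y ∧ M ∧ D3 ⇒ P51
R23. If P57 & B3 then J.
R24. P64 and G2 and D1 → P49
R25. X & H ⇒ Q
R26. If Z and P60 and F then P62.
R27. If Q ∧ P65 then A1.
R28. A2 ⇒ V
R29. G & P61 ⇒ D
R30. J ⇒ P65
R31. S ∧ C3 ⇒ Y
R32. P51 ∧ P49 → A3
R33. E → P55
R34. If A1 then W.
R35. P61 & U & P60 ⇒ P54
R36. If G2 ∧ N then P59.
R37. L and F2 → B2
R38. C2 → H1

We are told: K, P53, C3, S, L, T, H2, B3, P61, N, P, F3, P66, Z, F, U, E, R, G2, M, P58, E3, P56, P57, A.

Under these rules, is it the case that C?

No

Forward chaining from the given facts derives: D1, P63, P64, V, E2, C2, G3, H, J, P49, P65, Y, P55, P59, H1, B1, G, D.
The only rule concluding C is R19, which needs W; that is never established.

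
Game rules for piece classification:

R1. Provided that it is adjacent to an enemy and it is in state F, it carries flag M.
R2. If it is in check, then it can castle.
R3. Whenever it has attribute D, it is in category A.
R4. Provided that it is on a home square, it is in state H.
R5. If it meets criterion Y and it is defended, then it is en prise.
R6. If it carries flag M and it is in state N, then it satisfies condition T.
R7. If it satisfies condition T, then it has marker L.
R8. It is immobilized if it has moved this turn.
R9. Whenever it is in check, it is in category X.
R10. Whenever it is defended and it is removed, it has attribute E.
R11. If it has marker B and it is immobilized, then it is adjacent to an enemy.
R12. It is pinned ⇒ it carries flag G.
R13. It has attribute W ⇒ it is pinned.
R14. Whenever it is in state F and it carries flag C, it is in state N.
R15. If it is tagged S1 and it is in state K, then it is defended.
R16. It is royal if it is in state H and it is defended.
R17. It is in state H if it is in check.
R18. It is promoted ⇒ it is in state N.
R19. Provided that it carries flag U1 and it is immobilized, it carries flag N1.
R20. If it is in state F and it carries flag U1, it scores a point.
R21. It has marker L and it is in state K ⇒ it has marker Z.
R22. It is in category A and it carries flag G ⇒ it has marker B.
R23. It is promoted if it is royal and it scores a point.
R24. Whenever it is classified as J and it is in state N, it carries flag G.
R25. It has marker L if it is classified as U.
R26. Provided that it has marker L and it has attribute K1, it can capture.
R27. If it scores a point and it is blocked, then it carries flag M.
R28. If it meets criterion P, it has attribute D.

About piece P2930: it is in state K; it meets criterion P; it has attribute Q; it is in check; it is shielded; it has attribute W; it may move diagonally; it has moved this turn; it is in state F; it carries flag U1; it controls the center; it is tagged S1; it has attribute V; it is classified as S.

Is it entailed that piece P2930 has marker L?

By R8 (it has moved this turn): it is immobilized.
By R13 (it has attribute W): it is pinned.
By R15 (it is tagged S1, it is in state K): it is defended.
By R17 (it is in check): it is in state H.
By R20 (it is in state F, it carries flag U1): it scores a point.
By R28 (it meets criterion P): it has attribute D.
By R3 (it has attribute D): it is in category A.
By R12 (it is pinned): it carries flag G.
By R16 (it is in state H, it is defended): it is royal.
By R22 (it is in category A, it carries flag G): it has marker B.
By R23 (it is royal, it scores a point): it is promoted.
By R11 (it has marker B, it is immobilized): it is adjacent to an enemy.
By R18 (it is promoted): it is in state N.
By R1 (it is adjacent to an enemy, it is in state F): it carries flag M.
By R6 (it carries flag M, it is in state N): it satisfies condition T.
By R7 (it satisfies condition T): it has marker L.

Yes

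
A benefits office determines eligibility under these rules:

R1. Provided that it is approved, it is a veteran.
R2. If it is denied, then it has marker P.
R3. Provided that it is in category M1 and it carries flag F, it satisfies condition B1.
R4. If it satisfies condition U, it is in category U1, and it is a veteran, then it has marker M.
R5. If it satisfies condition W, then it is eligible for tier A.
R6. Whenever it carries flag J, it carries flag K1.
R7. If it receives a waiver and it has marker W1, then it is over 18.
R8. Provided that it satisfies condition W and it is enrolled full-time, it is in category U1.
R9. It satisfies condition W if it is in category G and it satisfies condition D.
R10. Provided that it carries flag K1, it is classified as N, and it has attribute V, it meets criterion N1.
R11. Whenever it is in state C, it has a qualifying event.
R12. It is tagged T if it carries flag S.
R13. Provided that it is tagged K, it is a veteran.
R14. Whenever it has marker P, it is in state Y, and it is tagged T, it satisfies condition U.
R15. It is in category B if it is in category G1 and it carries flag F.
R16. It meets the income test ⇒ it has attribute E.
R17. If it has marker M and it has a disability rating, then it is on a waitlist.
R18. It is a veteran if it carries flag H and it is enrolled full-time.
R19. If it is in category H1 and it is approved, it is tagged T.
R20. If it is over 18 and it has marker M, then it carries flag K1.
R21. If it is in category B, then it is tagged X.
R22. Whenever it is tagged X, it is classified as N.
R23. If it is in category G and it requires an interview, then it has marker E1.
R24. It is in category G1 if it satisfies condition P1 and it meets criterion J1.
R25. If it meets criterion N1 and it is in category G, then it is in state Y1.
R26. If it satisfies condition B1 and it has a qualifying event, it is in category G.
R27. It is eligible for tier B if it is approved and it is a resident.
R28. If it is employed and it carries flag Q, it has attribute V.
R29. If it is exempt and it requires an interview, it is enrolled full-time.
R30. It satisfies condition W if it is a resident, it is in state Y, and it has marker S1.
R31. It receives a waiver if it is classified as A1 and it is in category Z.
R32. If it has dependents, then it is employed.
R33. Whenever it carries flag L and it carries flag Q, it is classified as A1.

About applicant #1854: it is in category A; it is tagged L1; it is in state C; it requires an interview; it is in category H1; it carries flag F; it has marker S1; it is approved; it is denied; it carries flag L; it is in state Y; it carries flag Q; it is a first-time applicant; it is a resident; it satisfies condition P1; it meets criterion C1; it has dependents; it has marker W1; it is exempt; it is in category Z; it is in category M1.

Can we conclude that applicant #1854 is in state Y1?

No

Forward chaining from the given facts derives: is a veteran, has marker P, satisfies condition B1, has a qualifying event, is tagged T, is in category G, is eligible for tier B, is enrolled full-time, satisfies condition W, is employed, is classified as A1, is eligible for tier A, is in category U1, satisfies condition U, has marker E1, has attribute V, receives a waiver, has marker M, is over 18, carries flag K1.
The only rule concluding "it is in state Y1" is R25, which needs "it meets criterion N1"; that is never established.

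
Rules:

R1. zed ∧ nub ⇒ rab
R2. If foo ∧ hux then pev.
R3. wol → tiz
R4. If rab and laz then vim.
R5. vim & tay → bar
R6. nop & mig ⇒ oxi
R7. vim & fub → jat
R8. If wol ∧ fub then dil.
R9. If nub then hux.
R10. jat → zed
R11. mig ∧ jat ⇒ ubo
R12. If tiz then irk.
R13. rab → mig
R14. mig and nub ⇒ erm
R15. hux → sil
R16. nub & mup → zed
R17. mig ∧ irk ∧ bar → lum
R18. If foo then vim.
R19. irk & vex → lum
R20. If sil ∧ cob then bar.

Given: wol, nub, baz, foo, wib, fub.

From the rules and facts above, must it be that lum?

No

Forward chaining from the given facts derives: tiz, dil, hux, irk, sil, vim, pev, jat, zed, rab, mig, erm, ubo.
Rules concluding lum: R17 needs bar; R19 needs vex — none of these are established.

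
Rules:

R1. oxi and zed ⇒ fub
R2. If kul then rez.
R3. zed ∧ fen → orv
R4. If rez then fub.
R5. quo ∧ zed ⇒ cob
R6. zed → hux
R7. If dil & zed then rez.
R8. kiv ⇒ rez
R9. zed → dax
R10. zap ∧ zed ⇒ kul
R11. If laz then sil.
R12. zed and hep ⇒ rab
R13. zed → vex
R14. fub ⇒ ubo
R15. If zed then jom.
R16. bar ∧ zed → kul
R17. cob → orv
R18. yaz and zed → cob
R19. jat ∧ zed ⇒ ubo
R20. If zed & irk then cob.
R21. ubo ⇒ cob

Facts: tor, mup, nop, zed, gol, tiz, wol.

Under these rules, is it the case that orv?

No

Forward chaining from the given facts derives: hux, dax, vex, jom.
Rules concluding orv: R3 needs fen; R17 needs cob — none of these are established.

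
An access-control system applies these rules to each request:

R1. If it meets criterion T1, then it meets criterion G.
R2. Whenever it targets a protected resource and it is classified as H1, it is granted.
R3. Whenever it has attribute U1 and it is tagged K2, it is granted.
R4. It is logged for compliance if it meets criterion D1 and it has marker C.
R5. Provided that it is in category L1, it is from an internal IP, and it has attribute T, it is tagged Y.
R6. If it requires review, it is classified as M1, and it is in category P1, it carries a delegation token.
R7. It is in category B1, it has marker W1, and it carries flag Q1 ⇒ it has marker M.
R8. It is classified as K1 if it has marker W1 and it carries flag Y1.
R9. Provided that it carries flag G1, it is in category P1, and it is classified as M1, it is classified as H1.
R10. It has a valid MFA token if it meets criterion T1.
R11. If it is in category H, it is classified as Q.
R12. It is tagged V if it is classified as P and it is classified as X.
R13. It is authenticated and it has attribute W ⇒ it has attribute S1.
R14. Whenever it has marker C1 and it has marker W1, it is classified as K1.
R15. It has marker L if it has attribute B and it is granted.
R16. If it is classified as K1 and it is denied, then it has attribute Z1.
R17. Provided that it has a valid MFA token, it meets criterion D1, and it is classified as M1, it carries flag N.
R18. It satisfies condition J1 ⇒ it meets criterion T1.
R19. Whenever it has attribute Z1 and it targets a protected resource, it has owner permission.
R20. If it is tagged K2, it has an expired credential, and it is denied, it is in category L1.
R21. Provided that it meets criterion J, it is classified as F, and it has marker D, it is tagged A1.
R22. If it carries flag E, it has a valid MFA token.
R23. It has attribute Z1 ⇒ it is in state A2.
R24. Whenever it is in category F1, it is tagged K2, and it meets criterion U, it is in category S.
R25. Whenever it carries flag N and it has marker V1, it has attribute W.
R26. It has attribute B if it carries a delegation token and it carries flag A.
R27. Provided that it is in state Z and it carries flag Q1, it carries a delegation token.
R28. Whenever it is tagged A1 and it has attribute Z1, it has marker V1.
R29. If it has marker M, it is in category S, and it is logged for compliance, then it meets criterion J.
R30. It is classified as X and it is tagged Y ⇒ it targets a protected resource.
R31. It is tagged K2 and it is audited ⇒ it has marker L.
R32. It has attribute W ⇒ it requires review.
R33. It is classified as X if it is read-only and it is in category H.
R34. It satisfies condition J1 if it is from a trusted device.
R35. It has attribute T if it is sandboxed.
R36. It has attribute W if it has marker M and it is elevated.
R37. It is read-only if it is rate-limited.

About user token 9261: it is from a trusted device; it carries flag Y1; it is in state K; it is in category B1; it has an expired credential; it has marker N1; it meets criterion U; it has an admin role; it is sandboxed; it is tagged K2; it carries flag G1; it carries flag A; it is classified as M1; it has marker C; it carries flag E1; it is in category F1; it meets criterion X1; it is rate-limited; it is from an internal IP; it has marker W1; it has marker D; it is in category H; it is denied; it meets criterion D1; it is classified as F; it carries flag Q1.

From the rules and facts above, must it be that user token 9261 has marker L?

Forward chaining from the given facts derives: is logged for compliance, has marker M, is classified as K1, is classified as Q, has attribute Z1, is in category L1, is in state A2, is in category S, meets criterion J, satisfies condition J1, has attribute T, is read-only, is tagged Y, meets criterion T1, is tagged A1, has marker V1, is classified as X, meets criterion G, has a valid MFA token, carries flag N, has attribute W, targets a protected resource, requires review, has owner permission.
Rules concluding "it has marker L": R15 needs "it has attribute B"; R31 needs "it is audited" — none of these are established.

No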